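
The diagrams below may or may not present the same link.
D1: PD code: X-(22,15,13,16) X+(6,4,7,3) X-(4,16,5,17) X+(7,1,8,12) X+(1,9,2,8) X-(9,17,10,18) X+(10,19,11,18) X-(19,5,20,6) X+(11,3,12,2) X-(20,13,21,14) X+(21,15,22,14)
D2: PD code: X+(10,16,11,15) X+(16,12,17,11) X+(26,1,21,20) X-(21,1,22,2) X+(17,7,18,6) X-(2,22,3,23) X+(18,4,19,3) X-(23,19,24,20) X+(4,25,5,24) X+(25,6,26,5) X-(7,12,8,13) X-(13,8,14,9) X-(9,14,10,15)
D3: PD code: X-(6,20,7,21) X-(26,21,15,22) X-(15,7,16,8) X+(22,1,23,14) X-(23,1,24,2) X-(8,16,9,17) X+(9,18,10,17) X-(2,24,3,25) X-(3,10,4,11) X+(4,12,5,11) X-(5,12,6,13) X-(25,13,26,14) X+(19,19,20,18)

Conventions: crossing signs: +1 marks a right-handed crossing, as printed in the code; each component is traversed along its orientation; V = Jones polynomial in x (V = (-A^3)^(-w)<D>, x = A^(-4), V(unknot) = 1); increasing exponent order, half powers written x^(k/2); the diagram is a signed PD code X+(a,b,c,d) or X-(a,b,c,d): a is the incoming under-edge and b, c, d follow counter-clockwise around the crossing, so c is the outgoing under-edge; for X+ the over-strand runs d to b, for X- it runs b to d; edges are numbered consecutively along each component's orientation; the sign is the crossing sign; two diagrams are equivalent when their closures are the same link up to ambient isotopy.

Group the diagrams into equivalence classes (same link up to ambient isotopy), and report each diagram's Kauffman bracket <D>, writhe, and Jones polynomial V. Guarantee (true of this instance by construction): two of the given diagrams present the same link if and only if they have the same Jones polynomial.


classes: {D1} | {D2} | {D3}
V(D1) = -x^(-3/2) - 2x^(1/2) + x^(3/2) - x^(5/2) + x^(7/2)  [11 crossings, <D> = -A^-11 + A^-7 - A^-3 + 2A + A^9, w = +1]
V(D2) = -x^(-3/2) + x^(-1/2) - 2x^(1/2) + x^(3/2) - 2x^(5/2) + x^(7/2)  (w +1, c 13, <D> = -A^-11 + 2A^-7 - A^-3 + 2A - A^5 + A^9)
V(D3) = -x^(-11/2) + x^(-9/2) - x^(-7/2) - x^(-3/2)  (w -5, c 13, <D> = A^-9 + A^-1 - A^3 + A^7)
insight: comparing 3 Jones polynomials yields 3 groups


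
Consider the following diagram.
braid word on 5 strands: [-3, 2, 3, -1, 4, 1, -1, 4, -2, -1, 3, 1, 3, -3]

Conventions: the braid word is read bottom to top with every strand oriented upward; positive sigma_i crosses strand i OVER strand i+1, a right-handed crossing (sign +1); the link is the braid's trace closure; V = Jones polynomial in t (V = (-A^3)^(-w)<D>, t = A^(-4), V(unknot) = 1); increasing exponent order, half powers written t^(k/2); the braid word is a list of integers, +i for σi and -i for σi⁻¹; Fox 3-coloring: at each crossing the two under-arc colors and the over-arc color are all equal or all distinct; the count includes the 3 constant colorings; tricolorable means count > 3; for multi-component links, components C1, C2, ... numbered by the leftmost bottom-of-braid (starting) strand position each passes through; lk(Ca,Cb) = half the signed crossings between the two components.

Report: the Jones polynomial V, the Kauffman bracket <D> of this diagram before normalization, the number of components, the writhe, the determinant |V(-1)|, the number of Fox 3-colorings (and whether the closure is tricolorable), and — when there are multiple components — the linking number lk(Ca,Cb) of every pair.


Jones polynomial: V(t) = 1 + t + t^2 + t^3
<D> = A^-6 + A^-2 + A^2 + A^6; writhe +2
components 3, writhe +2 (14 crossings)
linking number lk(C1,C2) = 0
lk(C1,C3): 0
lk(C2,C3) = +1
3-colorings: 9 of 3^14, det 0 — tricolorable
note: w = +2 (over 14 crossings) is diagram-only; (-A^3)^(-2) removes it from V


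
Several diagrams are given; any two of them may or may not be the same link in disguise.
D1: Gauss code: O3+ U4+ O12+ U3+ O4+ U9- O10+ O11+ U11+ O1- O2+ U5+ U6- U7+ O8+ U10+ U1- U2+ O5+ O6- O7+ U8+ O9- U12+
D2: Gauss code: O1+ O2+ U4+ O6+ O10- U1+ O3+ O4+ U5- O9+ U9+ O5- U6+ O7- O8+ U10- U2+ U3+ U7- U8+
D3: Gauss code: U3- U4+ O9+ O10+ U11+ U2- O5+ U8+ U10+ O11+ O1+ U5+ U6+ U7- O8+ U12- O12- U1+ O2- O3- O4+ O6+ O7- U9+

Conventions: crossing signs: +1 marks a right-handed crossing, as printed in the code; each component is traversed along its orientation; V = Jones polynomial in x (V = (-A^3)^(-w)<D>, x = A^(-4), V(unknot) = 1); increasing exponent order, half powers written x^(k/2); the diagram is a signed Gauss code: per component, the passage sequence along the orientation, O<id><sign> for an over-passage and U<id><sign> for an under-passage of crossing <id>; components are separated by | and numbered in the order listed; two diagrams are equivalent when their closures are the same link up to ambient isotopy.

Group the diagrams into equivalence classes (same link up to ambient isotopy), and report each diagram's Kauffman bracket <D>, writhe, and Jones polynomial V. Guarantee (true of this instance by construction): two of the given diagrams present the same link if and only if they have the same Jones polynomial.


equivalence classes: {D1} | {D2} | {D3}
D1 (bracket A^-14 - 2A^-10 + A^-6 - 2A^-2 + 2A^2 + A^10; 12 crossings at w = +6): V = x^2 + 2x^4 - 2x^5 + x^6 - 2x^7 + x^8
V(D2) = x + x^3 - x^4  (w +4, c 10, <D> = -A^-4 + 1 + A^8)
D3 (bracket -A^-12 + A^-8 - A^-4 + 2 - A^4 + A^8; 12 crossings at w = +4): V = x - x^2 + 2x^3 - x^4 + x^5 - x^6
key observation: comparing 3 Jones polynomials yields 3 groups


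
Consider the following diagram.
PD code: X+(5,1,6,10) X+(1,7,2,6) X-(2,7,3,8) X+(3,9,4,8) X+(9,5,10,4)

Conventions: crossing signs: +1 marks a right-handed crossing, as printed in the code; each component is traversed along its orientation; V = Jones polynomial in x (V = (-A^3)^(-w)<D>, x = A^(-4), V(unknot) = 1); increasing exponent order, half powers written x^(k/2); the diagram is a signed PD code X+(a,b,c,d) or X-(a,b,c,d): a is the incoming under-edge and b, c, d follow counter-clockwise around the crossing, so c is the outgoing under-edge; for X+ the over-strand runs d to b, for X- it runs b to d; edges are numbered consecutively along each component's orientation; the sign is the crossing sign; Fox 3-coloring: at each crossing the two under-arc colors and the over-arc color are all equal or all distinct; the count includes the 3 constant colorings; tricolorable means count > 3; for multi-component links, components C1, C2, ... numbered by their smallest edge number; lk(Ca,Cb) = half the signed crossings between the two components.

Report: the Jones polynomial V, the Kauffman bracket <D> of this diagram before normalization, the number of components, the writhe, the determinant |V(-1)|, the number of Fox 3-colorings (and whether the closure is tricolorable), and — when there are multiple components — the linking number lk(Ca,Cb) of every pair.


Jones polynomial: V(x) = x + x^3 - x^4
<D> = A^-7 - A^-3 - A^5; writhe +3
components 1, writhe +3 (5 crossings)
3-colorings: 9 of 3^5, det 3 — tricolorable
note: w = +3 (over 5 crossings) is diagram-only; (-A^3)^(-3) removes it from V


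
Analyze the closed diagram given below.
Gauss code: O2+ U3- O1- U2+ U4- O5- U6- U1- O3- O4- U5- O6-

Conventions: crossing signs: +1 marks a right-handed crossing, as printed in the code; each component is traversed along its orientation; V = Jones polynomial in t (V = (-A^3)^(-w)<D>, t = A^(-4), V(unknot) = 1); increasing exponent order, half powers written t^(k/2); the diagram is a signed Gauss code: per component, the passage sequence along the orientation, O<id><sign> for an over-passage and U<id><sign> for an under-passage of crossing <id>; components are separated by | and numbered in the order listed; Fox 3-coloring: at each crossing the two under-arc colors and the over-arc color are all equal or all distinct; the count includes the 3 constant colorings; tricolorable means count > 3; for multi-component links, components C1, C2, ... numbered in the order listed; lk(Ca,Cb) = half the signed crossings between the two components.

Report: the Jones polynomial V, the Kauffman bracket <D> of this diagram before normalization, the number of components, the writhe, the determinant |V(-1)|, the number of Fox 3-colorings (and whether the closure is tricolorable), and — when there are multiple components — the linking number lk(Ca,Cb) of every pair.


V = -t^-6 + t^-5 - t^-4 + 2t^-3 - t^-2 + t^-1
<D> = A^-8 - A^-4 + 2 - A^4 + A^8 - A^12 (w = -4)
1 component over 6 crossings, w = -4
3 Fox colorings among 3^6, |V(-1)| = 7: not tricolorable
why: w = -4 shifts under R1 moves; the (-A^3)^(4) factor cancels that in V


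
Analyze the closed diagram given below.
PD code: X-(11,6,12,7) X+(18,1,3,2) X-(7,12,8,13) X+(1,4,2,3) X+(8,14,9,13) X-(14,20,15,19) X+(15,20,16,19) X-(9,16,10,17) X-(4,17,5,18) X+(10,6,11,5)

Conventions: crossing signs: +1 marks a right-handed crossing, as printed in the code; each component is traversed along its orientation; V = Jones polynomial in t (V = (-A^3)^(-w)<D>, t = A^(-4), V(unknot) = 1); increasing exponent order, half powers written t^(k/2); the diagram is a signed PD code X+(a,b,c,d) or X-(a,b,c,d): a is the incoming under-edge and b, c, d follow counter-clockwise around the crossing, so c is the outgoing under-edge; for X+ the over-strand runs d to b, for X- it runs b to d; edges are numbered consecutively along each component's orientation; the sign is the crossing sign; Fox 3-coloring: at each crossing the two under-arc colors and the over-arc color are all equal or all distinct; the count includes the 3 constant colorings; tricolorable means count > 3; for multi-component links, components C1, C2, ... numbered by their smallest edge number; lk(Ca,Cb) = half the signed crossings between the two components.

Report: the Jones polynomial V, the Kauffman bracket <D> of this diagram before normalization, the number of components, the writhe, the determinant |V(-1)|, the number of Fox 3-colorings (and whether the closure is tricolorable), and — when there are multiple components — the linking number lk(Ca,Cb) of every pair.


Jones polynomial: V(t) = 1 + t + t^2 + t^3
<D> = A^-12 + A^-8 + A^-4 + 1; writhe 0
components 3, writhe 0 (10 crossings)
linking number lk(C1,C2) = +1
lk(C1,C3): 0
lk(C2,C3) = 0
3-colorings: 9 of 3^11, det 0 — tricolorable
note: the span of V is 3, within the link bound 10 + 3 - 1


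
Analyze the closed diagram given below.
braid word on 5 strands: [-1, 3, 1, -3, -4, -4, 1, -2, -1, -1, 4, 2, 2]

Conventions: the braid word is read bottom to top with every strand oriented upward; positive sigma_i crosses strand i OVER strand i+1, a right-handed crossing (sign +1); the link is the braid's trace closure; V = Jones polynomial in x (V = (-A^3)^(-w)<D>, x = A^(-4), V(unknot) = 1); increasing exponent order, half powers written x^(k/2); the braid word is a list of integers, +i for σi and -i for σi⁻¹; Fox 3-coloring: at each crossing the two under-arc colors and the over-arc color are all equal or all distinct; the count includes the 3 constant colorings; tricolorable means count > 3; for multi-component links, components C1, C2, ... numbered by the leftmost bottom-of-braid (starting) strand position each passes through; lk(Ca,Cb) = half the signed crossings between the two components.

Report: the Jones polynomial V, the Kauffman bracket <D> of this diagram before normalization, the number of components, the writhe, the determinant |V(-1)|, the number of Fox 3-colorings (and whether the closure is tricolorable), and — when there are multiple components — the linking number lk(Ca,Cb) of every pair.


Jones polynomial: V(x) = -x^(-5/2) - x^(5/2)
<D> = A^-13 + A^7; writhe -1
components 2, writhe -1 (13 crossings)
linking number lk(C1,C2) = 0
3-colorings: 9 of 3^13, det 0 — tricolorable
note: summing lk over 1 pair gives 0


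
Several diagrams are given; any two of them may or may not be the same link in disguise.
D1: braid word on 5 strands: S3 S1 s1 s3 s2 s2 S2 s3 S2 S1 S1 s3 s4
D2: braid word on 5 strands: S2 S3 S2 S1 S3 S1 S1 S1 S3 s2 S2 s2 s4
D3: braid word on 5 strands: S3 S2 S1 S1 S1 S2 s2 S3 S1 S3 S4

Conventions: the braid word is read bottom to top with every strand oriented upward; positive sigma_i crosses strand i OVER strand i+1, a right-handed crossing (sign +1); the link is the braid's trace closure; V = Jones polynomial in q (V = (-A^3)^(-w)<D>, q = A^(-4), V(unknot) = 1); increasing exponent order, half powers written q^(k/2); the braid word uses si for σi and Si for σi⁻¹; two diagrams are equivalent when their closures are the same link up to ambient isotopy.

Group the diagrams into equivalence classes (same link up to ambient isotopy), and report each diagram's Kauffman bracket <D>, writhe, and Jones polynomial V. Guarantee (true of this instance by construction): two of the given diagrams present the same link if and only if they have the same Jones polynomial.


equivalence classes: {D1} | {D2, D3}
D1 (bracket A^5 + A^13; 13 crossings at w = +1): V = -q^(-5/2) - q^(-1/2)
V(D2) = q^(-19/2) - 2q^(-17/2) + 2q^(-15/2) - 2q^(-13/2) + 2q^(-11/2) - 2q^(-9/2) - q^(-5/2)  (w -7, c 13, <D> = A^-11 + 2A^-3 - 2A + 2A^5 - 2A^9 + 2A^13 - A^17)
D3 (bracket A^-17 + 2A^-9 - 2A^-5 + 2A^-1 - 2A^3 + 2A^7 - A^11; 11 crossings at w = -9): V = q^(-19/2) - 2q^(-17/2) + 2q^(-15/2) - 2q^(-13/2) + 2q^(-11/2) - 2q^(-9/2) - q^(-5/2)
key observation: comparing 3 Jones polynomials yields 2 groups


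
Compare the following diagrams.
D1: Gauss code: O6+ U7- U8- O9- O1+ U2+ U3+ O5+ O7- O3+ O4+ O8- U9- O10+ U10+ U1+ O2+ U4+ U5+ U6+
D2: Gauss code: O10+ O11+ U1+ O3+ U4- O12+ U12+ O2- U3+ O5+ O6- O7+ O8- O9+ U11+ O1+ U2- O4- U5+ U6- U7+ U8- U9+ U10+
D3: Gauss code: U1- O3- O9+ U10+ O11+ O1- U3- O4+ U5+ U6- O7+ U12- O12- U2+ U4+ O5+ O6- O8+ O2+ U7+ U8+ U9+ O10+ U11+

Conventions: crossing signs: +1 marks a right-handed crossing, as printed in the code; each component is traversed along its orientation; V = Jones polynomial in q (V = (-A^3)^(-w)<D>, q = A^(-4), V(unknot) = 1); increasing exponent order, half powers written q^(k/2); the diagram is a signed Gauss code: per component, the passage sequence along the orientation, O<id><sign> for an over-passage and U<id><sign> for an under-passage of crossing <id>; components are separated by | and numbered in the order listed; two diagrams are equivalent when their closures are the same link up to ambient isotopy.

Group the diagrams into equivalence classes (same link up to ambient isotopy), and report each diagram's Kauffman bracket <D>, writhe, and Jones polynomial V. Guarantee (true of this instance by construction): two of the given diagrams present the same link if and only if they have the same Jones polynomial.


equivalence classes: {D1} | {D2} | {D3}
D1 (bracket A^12; 10 crossings at w = +4): V = 1
V(D2) = q^-1 - 1 + 2q - 2q^2 + 2q^3 - 2q^4 + q^5  [12 crossings, <D> = A^-8 - 2A^-4 + 2 - 2A^4 + 2A^8 - A^12 + A^16, w = +4]
D3 (bracket -A^-4 + 1 + A^8; 12 crossings at w = +4): V = q + q^3 - q^4
key observation: V(q) takes 3 values over 3 diagrams, fixing the grouping


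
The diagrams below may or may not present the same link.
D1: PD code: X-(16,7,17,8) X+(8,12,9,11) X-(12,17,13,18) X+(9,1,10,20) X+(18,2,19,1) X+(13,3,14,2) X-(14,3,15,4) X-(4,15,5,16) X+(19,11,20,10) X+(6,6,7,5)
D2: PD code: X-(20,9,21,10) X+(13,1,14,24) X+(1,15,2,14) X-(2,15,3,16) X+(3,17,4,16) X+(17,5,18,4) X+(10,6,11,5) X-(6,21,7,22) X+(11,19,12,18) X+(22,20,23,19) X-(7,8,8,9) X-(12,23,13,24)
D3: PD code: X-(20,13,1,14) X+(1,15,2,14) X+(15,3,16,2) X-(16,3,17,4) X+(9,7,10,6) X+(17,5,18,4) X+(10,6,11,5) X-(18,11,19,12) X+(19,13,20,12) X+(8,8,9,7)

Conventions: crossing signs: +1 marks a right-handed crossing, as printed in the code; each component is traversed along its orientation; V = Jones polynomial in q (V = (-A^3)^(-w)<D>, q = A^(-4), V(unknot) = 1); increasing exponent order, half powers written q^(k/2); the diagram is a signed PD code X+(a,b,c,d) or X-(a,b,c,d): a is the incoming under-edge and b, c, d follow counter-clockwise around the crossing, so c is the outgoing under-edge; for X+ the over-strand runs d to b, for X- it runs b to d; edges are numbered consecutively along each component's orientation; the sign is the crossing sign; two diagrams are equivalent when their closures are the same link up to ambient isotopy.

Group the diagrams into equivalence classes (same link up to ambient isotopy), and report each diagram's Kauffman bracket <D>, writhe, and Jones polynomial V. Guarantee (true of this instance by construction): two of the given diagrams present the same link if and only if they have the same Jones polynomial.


grouping into links: {D1} | {D2} | {D3}
V(D1) = -q^-3 + 2q^-2 - 2q^-1 + 3 - 2q + 2q^2 - q^3  (w +2, c 10, <D> = -A^-6 + 2A^-2 - 2A^2 + 3A^6 - 2A^10 + 2A^14 - A^18)
D2 (bracket A^-14 - 2A^-10 + 2A^-6 - 2A^-2 + 2A^2 - A^6 + A^10; 12 crossings at w = +2): V = q^-1 - 1 + 2q - 2q^2 + 2q^3 - 2q^4 + q^5
D3 (bracket A^12; 10 crossings at w = +4): V = 1
why: 3 classes among 3 diagrams; unequal V(q) rules out equality


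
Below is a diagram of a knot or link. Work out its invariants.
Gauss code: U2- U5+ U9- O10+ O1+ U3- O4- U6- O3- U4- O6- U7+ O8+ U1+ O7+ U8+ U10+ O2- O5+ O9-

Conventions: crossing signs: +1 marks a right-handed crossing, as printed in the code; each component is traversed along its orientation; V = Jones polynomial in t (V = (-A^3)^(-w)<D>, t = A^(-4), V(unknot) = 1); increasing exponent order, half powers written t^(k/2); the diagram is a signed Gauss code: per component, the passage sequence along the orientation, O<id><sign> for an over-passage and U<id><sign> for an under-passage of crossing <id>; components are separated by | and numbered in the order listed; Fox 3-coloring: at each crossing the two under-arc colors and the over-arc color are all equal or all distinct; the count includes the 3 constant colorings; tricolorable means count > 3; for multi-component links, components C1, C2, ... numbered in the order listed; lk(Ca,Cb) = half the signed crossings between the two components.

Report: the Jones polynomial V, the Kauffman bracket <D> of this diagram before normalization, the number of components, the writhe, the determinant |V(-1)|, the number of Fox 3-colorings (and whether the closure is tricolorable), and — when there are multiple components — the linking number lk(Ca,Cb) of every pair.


Jones polynomial: V(t) = -t^-3 + t^-2 - t^-1 + 3 - t + t^2 - t^3
<D> = -A^-12 + A^-8 - A^-4 + 3 - A^4 + A^8 - A^12; writhe 0
components 1, writhe 0 (10 crossings)
3-colorings: 27 of 3^10, det 9 — tricolorable
note: V spans 6 powers of t: at least 6 crossings in any diagram


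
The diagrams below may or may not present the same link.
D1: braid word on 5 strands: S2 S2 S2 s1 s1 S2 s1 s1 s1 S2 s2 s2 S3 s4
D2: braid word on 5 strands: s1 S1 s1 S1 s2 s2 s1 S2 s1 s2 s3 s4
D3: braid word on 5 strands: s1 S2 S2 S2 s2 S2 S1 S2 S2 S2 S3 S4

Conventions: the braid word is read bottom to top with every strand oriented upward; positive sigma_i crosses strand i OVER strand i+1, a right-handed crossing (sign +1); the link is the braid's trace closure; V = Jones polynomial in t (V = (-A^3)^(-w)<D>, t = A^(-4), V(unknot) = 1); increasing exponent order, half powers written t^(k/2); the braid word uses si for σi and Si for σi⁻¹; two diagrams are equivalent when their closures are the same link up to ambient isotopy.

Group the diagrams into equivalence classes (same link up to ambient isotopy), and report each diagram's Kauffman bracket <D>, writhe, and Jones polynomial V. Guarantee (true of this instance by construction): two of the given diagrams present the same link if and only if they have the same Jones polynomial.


classes: {D1} | {D2} | {D3}
V(D1) = -t^-2 + 2t^-1 - 3 + 5t - 4t^2 + 5t^3 - 4t^4 + 2t^5 - t^6  [14 crossings, <D> = -A^-18 + 2A^-14 - 4A^-10 + 5A^-6 - 4A^-2 + 5A^2 - 3A^6 + 2A^10 - A^14, w = +2]
D2 (bracket -A^-6 + A^-2 - A^2 + 2A^6 - A^10 + A^14; 12 crossings at w = +6): V = t - t^2 + 2t^3 - t^4 + t^5 - t^6
V(D3) = t^-8 - 2t^-7 + t^-6 - 2t^-5 + 2t^-4 + t^-2  (w -8, c 12, <D> = A^-16 + 2A^-8 - 2A^-4 + 1 - 2A^4 + A^8)
insight: comparing 3 Jones polynomials yields 3 groups


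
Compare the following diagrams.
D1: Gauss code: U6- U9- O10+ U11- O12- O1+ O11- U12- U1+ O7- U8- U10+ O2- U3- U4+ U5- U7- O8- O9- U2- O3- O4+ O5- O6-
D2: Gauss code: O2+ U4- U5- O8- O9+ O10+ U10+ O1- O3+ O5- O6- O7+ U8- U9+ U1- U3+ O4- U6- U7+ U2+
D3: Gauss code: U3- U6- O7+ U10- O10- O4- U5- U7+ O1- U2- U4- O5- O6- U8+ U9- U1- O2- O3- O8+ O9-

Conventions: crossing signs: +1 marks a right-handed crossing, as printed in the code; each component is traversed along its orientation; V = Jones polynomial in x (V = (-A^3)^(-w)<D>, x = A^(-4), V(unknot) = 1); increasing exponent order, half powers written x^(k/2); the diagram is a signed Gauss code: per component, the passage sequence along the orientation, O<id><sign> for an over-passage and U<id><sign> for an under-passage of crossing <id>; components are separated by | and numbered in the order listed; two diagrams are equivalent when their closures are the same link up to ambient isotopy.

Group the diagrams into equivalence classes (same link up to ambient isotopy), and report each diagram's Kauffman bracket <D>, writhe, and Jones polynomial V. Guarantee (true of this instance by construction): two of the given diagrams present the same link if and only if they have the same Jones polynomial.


grouping into links: {D1, D3} | {D2}
V(D1) = -x^-6 + x^-5 - x^-4 + 2x^-3 - x^-2 + x^-1  (w -6, c 12, <D> = A^-14 - A^-10 + 2A^-6 - A^-2 + A^2 - A^6)
V(D2) = 1  (w 0, c 10, <D> = 1)
D3 (bracket A^-14 - A^-10 + 2A^-6 - A^-2 + A^2 - A^6; 10 crossings at w = -6): V = -x^-6 + x^-5 - x^-4 + 2x^-3 - x^-2 + x^-1
why: comparing 3 Jones polynomials yields 2 groups


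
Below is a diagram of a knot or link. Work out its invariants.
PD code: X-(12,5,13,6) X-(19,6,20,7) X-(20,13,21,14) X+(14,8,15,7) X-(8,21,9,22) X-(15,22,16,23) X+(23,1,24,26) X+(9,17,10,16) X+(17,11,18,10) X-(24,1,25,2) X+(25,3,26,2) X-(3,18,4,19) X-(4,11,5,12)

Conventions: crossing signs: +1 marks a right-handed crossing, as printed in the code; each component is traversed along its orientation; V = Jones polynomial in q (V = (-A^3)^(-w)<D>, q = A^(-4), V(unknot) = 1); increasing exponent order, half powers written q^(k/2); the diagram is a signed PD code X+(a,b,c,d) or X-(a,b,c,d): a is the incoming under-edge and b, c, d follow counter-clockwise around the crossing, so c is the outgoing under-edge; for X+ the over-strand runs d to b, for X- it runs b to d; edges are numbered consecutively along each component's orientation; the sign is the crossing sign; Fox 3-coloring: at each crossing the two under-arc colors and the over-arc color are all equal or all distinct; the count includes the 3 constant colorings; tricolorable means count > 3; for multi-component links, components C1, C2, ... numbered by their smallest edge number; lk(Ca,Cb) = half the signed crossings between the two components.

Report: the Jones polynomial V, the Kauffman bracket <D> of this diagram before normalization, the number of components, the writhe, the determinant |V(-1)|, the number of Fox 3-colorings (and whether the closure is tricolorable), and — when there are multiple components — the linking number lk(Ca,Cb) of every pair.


Jones polynomial: V(q) = -q^-6 + q^-5 - q^-4 + 2q^-3 - q^-2 + q^-1
<D> = -A^-5 + A^-1 - 2A^3 + A^7 - A^11 + A^15; writhe -3
components 1, writhe -3 (13 crossings)
3-colorings: 3 of 3^13, det 7 — not tricolorable
note: det 7 = |V(-1)|; not divisible by 3, so not tricolorable


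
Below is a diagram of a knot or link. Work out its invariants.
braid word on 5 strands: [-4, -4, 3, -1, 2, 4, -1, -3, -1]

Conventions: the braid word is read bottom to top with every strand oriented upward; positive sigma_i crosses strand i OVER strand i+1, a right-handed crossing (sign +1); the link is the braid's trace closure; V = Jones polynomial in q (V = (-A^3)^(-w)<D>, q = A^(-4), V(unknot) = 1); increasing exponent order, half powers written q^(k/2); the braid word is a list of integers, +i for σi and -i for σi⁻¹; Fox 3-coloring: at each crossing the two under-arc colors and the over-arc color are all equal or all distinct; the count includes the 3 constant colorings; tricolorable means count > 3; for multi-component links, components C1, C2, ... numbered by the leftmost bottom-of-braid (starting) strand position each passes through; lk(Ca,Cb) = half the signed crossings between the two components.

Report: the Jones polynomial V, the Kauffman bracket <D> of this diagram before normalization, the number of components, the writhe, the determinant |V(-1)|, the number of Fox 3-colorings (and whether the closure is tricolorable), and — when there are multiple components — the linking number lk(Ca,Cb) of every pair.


V(q) = q^(-13/2) - q^(-11/2) + q^(-9/2) - 2q^(-7/2) - q^(-3/2)
bracket: A^-3 + 2A^5 - A^9 + A^13 - A^17, w = -3
2 components, writhe -3, over 9 crossings
lk(C1,C2) = -1
det 6, colorings 9 of 3^9 — tricolorable
observation: summing lk over 1 pair gives -1


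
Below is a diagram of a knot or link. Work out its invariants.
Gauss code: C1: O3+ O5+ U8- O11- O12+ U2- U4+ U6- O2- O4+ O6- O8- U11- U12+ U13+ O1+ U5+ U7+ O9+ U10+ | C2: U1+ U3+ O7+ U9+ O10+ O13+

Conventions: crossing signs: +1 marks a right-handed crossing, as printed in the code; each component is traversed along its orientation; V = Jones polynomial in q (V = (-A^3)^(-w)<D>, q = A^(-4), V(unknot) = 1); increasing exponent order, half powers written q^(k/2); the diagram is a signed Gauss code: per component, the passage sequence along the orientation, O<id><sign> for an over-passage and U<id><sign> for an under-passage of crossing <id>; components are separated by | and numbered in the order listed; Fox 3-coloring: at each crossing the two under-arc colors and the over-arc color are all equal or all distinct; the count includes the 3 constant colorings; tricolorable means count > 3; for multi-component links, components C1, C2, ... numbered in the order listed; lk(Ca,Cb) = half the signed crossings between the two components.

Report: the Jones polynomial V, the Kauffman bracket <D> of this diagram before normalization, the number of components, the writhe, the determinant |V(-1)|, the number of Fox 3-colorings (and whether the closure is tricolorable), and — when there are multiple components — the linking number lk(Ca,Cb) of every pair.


Jones polynomial: V(q) = -q^(5/2) - q^(9/2) + q^(11/2) - q^(13/2) + q^(15/2) - q^(17/2)
<D> = A^-19 - A^-15 + A^-11 - A^-7 + A^-3 + A^5; writhe +5
components 2, writhe +5 (13 crossings)
linking number lk(C1,C2) = +3
3-colorings: 9 of 3^13, det 6 — tricolorable
note: the 1 component pair carries total linking +3


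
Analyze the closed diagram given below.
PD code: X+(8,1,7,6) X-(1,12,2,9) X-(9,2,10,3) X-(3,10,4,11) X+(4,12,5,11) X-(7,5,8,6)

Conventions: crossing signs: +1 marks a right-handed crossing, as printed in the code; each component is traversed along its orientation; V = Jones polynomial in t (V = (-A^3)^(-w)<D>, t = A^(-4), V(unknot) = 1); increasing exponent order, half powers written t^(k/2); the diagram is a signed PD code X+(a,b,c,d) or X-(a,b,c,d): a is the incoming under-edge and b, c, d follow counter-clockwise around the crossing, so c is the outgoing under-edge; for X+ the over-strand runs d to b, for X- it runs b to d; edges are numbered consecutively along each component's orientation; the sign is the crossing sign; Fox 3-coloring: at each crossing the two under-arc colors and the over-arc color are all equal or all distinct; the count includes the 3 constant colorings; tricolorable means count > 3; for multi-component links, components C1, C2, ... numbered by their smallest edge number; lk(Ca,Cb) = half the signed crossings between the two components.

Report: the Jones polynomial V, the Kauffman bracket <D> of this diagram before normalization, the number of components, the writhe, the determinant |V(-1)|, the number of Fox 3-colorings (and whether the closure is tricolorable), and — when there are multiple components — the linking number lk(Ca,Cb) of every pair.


V = t^-3 + t^-2 + t^-1 + 1
<D> = A^-6 + A^-2 + A^2 + A^6 (w = -2)
3 components over 6 crossings, w = -2
lk(C1,C2): 0
lk(C1,C3) = -1
linking number lk(C2,C3) = 0
9 Fox colorings among 3^6, |V(-1)| = 0: tricolorable
why: det 0 = |V(-1)|; divisible by 3, so tricolorable


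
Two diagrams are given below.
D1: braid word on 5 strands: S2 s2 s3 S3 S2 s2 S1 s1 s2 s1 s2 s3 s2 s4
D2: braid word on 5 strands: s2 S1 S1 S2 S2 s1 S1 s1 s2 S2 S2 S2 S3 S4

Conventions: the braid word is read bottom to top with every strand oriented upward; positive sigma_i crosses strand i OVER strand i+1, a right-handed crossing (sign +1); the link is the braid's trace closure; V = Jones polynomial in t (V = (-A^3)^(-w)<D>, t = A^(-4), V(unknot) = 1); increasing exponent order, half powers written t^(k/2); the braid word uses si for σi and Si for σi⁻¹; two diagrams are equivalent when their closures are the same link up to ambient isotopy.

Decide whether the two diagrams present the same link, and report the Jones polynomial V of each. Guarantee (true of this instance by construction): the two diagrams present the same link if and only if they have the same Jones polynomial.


equivalent: no
D1 (bracket -A^2 + A^6 + A^14; 14 crossings at w = +6): V = t + t^3 - t^4
V(D2) = -t^-6 + t^-5 - t^-4 + 2t^-3 - t^-2 + t^-1  [14 crossings, <D> = A^-14 - A^-10 + 2A^-6 - A^-2 + A^2 - A^6, w = -6]
observation: 2 classes among 2 diagrams; unequal V(t) rules out equality


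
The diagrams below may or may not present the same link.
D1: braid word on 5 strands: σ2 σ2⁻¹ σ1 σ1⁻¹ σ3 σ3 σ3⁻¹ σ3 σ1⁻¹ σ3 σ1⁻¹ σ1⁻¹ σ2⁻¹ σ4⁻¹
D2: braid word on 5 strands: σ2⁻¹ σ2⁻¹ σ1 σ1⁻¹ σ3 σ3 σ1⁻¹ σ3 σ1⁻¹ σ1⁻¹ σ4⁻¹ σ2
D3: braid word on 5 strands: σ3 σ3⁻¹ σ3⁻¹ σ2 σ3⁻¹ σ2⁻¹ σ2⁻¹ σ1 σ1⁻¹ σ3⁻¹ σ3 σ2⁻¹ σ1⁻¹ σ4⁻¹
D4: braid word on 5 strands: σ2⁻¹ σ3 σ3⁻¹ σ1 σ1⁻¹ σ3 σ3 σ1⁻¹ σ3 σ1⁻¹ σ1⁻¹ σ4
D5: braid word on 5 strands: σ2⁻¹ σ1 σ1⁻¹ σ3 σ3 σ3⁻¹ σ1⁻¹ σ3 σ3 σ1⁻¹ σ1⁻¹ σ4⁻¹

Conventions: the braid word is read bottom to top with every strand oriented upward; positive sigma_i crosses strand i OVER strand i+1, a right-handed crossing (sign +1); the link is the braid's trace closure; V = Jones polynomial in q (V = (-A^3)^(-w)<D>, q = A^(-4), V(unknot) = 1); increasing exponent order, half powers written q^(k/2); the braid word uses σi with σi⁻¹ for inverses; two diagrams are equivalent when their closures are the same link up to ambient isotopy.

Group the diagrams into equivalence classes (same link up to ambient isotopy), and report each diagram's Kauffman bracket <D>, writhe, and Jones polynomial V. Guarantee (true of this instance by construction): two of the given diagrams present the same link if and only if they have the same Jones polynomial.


grouping into links: {D1, D2, D4, D5} | {D3}
V(D1) = -q^-3 + q^-2 - q^-1 + 3 - q + q^2 - q^3  (w -2, c 14, <D> = -A^-18 + A^-14 - A^-10 + 3A^-6 - A^-2 + A^2 - A^6)
V(D2) = -q^-3 + q^-2 - q^-1 + 3 - q + q^2 - q^3  [12 crossings, <D> = -A^-18 + A^-14 - A^-10 + 3A^-6 - A^-2 + A^2 - A^6, w = -2]
V(D3) = -q^-6 + q^-5 - q^-4 + 2q^-3 - q^-2 + q^-1  (w -6, c 14, <D> = A^-14 - A^-10 + 2A^-6 - A^-2 + A^2 - A^6)
V(D4) = -q^-3 + q^-2 - q^-1 + 3 - q + q^2 - q^3  (w 0, c 12, <D> = -A^-12 + A^-8 - A^-4 + 3 - A^4 + A^8 - A^12)
D5 (bracket -A^-18 + A^-14 - A^-10 + 3A^-6 - A^-2 + A^2 - A^6; 12 crossings at w = -2): V = -q^-3 + q^-2 - q^-1 + 3 - q + q^2 - q^3
why: 2 values of V(q) split the 5 diagrams


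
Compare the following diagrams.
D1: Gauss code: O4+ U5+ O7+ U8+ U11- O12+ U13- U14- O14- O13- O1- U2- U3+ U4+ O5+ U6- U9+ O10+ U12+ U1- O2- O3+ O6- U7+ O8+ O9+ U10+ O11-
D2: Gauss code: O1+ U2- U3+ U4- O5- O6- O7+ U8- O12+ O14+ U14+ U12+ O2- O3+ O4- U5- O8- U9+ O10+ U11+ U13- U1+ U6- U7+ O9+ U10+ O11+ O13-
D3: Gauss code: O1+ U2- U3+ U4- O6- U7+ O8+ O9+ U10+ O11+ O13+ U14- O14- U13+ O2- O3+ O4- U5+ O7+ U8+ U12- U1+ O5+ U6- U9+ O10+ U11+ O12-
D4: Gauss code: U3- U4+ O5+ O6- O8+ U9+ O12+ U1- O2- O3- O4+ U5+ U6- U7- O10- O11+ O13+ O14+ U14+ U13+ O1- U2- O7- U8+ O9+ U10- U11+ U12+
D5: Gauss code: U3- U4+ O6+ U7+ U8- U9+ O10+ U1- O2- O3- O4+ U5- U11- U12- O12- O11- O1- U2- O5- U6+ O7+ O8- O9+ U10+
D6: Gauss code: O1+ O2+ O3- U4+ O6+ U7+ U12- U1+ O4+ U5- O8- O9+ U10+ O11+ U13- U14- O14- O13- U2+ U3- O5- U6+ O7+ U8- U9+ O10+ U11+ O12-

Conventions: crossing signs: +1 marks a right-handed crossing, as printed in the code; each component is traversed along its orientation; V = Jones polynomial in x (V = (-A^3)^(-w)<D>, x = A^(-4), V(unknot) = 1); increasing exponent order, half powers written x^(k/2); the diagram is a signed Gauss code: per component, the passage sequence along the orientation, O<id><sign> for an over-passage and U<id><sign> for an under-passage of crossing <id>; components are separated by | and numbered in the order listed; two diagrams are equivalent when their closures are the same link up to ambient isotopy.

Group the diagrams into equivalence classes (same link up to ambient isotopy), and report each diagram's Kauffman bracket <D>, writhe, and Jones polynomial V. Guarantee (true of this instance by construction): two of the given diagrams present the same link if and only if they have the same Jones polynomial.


grouping into links: {D1, D3, D6} | {D2, D4, D5}
V(D1) = x - x^2 + 2x^3 - x^4 + x^5 - x^6  (w +2, c 14, <D> = -A^-18 + A^-14 - A^-10 + 2A^-6 - A^-2 + A^2)
V(D2) = -x^-3 + x^-2 - x^-1 + 3 - x + x^2 - x^3  (w +2, c 14, <D> = -A^-6 + A^-2 - A^2 + 3A^6 - A^10 + A^14 - A^18)
V(D3) = x - x^2 + 2x^3 - x^4 + x^5 - x^6  [14 crossings, <D> = -A^-12 + A^-8 - A^-4 + 2 - A^4 + A^8, w = +4]
D4 (bracket -A^-6 + A^-2 - A^2 + 3A^6 - A^10 + A^14 - A^18; 14 crossings at w = +2): V = -x^-3 + x^-2 - x^-1 + 3 - x + x^2 - x^3
D5 (bracket -A^-18 + A^-14 - A^-10 + 3A^-6 - A^-2 + A^2 - A^6; 12 crossings at w = -2): V = -x^-3 + x^-2 - x^-1 + 3 - x + x^2 - x^3
V(D6) = x - x^2 + 2x^3 - x^4 + x^5 - x^6  [14 crossings, <D> = -A^-18 + A^-14 - A^-10 + 2A^-6 - A^-2 + A^2, w = +2]
why: V(x) takes 2 values over 6 diagrams, fixing the grouping


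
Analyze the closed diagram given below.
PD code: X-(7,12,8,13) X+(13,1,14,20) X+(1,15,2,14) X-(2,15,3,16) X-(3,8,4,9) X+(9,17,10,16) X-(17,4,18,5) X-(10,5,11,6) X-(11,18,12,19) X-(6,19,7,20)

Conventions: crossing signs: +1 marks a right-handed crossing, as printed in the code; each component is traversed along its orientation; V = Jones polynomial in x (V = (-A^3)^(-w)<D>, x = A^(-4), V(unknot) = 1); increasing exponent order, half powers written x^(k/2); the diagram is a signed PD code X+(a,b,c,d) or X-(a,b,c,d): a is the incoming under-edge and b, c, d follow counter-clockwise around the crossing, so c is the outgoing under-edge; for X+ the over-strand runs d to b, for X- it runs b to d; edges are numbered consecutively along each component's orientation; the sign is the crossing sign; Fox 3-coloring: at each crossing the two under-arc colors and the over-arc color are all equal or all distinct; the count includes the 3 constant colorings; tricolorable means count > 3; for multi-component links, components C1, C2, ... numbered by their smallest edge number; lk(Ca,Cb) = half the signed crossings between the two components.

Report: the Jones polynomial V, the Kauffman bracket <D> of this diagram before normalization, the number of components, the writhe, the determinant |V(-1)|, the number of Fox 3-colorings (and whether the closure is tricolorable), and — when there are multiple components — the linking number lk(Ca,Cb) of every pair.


V(x) = -x^-6 + x^-5 - x^-4 + 2x^-3 - x^-2 + x^-1
bracket: A^-8 - A^-4 + 2 - A^4 + A^8 - A^12, w = -4
1 component, writhe -4, over 10 crossings
det 7, colorings 3 of 3^10 — not tricolorable
observation: w = -4 shifts under R1 moves; the (-A^3)^(4) factor cancels that in V


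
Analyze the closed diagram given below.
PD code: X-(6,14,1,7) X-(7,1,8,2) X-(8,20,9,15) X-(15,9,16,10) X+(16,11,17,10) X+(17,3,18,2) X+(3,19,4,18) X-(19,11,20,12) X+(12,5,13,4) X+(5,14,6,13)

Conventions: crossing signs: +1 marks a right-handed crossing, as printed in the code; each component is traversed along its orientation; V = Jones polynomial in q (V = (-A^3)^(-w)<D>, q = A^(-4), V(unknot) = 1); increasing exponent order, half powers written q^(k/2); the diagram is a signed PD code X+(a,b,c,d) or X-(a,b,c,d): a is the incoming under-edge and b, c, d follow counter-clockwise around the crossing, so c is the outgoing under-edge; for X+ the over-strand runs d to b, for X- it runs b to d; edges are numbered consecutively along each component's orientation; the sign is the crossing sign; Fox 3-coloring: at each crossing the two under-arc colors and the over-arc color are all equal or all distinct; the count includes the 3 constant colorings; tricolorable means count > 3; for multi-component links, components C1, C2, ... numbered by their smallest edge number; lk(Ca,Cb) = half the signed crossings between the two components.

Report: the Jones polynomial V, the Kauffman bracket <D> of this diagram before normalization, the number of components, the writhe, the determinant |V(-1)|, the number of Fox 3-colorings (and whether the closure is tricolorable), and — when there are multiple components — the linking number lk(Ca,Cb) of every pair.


V = q^-2 + 2 + q^2
<D> = A^-8 + 2 + A^8 (w = 0)
3 components over 10 crossings, w = 0
lk(C1,C2): 0
lk(C1,C3) = +1
linking number lk(C2,C3) = -1
3 Fox colorings among 3^10, |V(-1)| = 4: not tricolorable
why: the 3 component pairs carry total linking 0


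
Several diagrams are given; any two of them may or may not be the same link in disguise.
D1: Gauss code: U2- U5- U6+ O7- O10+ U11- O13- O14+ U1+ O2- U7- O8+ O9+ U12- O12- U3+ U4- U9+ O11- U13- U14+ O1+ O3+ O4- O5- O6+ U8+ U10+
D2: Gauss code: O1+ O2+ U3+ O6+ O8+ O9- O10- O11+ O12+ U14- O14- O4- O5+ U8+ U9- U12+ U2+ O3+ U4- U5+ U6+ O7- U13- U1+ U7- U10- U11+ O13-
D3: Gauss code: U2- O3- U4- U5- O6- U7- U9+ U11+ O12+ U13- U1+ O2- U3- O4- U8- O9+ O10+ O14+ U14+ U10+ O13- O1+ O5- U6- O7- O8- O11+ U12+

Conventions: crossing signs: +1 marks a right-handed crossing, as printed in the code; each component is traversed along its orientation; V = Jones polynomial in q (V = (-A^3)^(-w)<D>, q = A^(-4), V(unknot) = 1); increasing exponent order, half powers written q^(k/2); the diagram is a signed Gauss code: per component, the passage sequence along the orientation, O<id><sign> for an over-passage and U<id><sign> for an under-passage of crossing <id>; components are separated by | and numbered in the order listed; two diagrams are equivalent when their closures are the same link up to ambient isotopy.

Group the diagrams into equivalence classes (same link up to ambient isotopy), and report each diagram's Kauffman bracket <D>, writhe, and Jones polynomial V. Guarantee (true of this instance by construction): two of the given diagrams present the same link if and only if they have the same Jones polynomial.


grouping into links: {D1} | {D2} | {D3}
V(D1) = 1  (w 0, c 14, <D> = 1)
D2 (bracket -A^-10 + A^-6 + A^2; 14 crossings at w = +2): V = q + q^3 - q^4
D3 (bracket A^-2 - A^2 + 2A^6 - A^10 + A^14 - A^18; 14 crossings at w = -2): V = -q^-6 + q^-5 - q^-4 + 2q^-3 - q^-2 + q^-1
why: 3 values of V(q) split the 3 diagrams


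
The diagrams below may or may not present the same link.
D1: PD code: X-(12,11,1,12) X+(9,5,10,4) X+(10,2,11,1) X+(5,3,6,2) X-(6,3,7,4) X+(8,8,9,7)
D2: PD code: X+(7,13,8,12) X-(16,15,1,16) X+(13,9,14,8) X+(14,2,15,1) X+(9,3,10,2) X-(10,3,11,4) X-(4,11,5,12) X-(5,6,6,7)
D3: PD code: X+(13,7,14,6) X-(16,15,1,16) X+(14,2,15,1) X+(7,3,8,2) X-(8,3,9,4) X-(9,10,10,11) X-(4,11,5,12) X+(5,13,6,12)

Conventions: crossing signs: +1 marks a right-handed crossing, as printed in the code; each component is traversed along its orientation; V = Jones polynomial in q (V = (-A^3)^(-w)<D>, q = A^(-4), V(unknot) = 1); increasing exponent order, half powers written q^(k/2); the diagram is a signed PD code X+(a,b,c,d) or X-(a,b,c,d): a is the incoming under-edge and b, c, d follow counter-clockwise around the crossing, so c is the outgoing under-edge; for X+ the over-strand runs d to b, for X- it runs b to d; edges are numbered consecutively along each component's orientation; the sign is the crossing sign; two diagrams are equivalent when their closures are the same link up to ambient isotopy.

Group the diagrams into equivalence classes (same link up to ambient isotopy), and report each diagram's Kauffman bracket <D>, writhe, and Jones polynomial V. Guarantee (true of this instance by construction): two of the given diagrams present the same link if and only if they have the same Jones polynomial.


grouping into links: {D1, D2, D3}
V(D1) = 1  (w +2, c 6, <D> = A^6)
D2 (bracket 1; 8 crossings at w = 0): V = 1
V(D3) = 1  (w 0, c 8, <D> = 1)
key observation: all 3 diagrams share one V(q), hence one class
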